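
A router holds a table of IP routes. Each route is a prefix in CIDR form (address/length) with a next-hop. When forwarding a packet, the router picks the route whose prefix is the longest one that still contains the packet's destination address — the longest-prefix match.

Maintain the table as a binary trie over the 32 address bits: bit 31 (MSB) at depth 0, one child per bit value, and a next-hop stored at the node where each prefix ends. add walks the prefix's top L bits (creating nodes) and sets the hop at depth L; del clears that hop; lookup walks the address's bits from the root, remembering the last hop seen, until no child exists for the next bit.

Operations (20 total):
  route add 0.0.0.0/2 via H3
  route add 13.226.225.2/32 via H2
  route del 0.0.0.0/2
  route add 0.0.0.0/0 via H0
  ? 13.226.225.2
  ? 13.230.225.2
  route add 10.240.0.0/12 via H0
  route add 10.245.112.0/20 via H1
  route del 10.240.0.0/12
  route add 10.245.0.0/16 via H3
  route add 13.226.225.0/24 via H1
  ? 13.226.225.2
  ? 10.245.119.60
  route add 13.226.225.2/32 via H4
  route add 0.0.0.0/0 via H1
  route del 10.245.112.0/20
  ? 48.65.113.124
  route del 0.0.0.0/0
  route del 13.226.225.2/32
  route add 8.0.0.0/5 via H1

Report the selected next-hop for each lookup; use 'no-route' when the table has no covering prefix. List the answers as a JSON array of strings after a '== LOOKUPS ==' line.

Trace:
  + 0.0.0.0/2 (H3) depth=2
  + 13.226.225.2/32 (H2) depth=32
  del 0.0.0.0/2 (clear depth 2)
  + 0.0.0.0/0 (H0) depth=0
  Q 13.226.225.2: descend 00001101111000101110000100000010 ; hops seen [H0,H2] ; pick H2
  Q 13.230.225.2: descend 0000110111100 ; hops seen [H0] ; pick H0
  + 10.240.0.0/12 (H0) depth=12
  + 10.245.112.0/20 (H1) depth=20
  del 10.240.0.0/12 (clear depth 12)
  + 10.245.0.0/16 (H3) depth=16
  + 13.226.225.0/24 (H1) depth=24
  Q 13.226.225.2: descend 00001101111000101110000100000010 ; hops seen [H0,H1,H2] ; pick H2
  Q 10.245.119.60: descend 00001010111101010111 ; hops seen [H0,H3,H1] ; pick H1
  + 13.226.225.2/32 (H4) depth=32
  + 0.0.0.0/0 (H1) depth=0
  del 10.245.112.0/20 (clear depth 20)
  Q 48.65.113.124: descend 00 ; hops seen [H1] ; pick H1
  del 0.0.0.0/0 (clear depth 0)
  del 13.226.225.2/32 (clear depth 32)
  + 8.0.0.0/5 (H1) depth=5

== LOOKUPS ==
["H2","H0","H2","H1","H1"]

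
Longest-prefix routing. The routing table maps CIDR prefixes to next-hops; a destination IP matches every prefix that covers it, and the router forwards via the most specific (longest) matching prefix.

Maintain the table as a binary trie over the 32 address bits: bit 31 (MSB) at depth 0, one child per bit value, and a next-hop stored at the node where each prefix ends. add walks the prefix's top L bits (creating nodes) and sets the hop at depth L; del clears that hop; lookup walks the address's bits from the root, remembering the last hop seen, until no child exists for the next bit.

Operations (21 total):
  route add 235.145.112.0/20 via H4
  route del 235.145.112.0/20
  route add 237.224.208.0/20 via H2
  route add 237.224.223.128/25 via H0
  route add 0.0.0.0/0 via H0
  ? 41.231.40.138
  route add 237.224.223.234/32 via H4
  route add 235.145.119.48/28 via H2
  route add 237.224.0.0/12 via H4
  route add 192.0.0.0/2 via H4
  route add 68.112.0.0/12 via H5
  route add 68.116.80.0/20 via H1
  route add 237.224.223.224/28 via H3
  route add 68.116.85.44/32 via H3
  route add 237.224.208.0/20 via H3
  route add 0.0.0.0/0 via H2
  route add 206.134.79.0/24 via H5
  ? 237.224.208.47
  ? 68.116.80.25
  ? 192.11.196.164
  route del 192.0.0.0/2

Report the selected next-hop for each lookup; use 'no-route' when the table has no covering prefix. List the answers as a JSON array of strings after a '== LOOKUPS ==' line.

Apply in order:
  add 235.145.112.0/20 -> H4 at depth 20
  del 235.145.112.0/20 (clear depth 20)
  add 237.224.208.0/20 -> H2 at depth 20
  add 237.224.223.128/25 -> H0 at depth 25
  add 0.0.0.0/0 -> H0 at depth 0
  ? 41.231.40.138  path d0:H0  best=H0
  add 237.224.223.234/32 -> H4 at depth 32
  add 235.145.119.48/28 -> H2 at depth 28
  add 237.224.0.0/12 -> H4 at depth 12
  add 192.0.0.0/2 -> H4 at depth 2
  add 68.112.0.0/12 -> H5 at depth 12
  add 68.116.80.0/20 -> H1 at depth 20
  add 237.224.223.224/28 -> H3 at depth 28
  add 68.116.85.44/32 -> H3 at depth 32
  add 237.224.208.0/20 -> H3 at depth 20
  add 0.0.0.0/0 -> H2 at depth 0
  add 206.134.79.0/24 -> H5 at depth 24
  ? 237.224.208.47  path d0:H2→d1:-→d2:H4→d3:-→d4:-→d5:-→d6:-→d7:-→d8:-→d9:-→d10:-→d11:-→d12:H4→d13:-→d14:-→d15:-→d16:-→d17:-→d18:-→d19:-→d20:H3  best=H3
  ? 68.116.80.25  path d0:H2→d1:-→d2:-→d3:-→d4:-→d5:-→d6:-→d7:-→d8:-→d9:-→d10:-→d11:-→d12:H5→d13:-→d14:-→d15:-→d16:-→d17:-→d18:-→d19:-→d20:H1→d21:-  best=H1
  ? 192.11.196.164  path d0:H2→d1:-→d2:H4→d3:-→d4:-  best=H4
  del 192.0.0.0/2 (clear depth 2)

== LOOKUPS ==
["H0","H3","H1","H4"]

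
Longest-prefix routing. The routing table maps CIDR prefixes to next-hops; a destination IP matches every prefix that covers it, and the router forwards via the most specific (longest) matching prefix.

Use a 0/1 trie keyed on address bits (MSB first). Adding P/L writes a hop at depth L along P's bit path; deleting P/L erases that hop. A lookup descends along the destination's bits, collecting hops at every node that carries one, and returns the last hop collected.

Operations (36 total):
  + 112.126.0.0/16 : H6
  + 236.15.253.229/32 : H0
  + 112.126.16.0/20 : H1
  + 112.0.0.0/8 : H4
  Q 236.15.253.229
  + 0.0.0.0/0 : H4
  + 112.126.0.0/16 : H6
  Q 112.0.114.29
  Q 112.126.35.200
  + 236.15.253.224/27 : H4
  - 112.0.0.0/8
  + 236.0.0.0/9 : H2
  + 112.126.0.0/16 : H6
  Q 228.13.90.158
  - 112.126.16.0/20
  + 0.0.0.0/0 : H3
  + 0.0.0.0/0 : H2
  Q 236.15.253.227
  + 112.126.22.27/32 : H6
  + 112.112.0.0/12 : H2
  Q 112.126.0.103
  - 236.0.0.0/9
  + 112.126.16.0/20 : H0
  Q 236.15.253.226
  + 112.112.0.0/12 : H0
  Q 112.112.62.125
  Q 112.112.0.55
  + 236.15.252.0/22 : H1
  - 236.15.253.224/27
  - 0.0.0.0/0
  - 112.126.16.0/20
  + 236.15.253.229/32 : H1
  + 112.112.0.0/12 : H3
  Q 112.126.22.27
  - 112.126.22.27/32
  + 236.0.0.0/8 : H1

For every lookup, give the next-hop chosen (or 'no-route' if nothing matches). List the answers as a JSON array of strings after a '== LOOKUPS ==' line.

Process each operation:
  + 112.126.0.0/16 (H6) depth=16
  + 236.15.253.229/32 (H0) depth=32
  + 112.126.16.0/20 (H1) depth=20
  + 112.0.0.0/8 (H4) depth=8
  lookup 236.15.253.229: bits 11101100000011111111110111100101 walk d0:-→d1:-→d2:-→d3:-→d4:-→d5:-→d6:-→d7:-→d8:-→d9:-→d10:-→d11:-→d12:-→d13:-→d14:-→d15:-→d16:-→d17:-→d18:-→d19:-→d20:-→d21:-→d22:-→d23:-→d24:-→d25:-→d26:-→d27:-→d28:-→d29:-→d30:-→d31:-→d32:H0 -> H0
  + 0.0.0.0/0 (H4) depth=0
  + 112.126.0.0/16 (H6) depth=16
  lookup 112.0.114.29: bits 011100000 walk d0:H4→d1:-→d2:-→d3:-→d4:-→d5:-→d6:-→d7:-→d8:H4→d9:- -> H4
  lookup 112.126.35.200: bits 011100000111111000 walk d0:H4→d1:-→d2:-→d3:-→d4:-→d5:-→d6:-→d7:-→d8:H4→d9:-→d10:-→d11:-→d12:-→d13:-→d14:-→d15:-→d16:H6→d17:-→d18:- -> H6
  + 236.15.253.224/27 (H4) depth=27
  - 112.0.0.0/8 clear@8
  + 236.0.0.0/9 (H2) depth=9
  + 112.126.0.0/16 (H6) depth=16
  lookup 228.13.90.158: bits 1110 walk d0:H4→d1:-→d2:-→d3:-→d4:- -> H4
  - 112.126.16.0/20 clear@20
  + 0.0.0.0/0 (H3) depth=0
  + 0.0.0.0/0 (H2) depth=0
  lookup 236.15.253.227: bits 11101100000011111111110111100 walk d0:H2→d1:-→d2:-→d3:-→d4:-→d5:-→d6:-→d7:-→d8:-→d9:H2→d10:-→d11:-→d12:-→d13:-→d14:-→d15:-→d16:-→d17:-→d18:-→d19:-→d20:-→d21:-→d22:-→d23:-→d24:-→d25:-→d26:-→d27:H4→d28:-→d29:- -> H4
  + 112.126.22.27/32 (H6) depth=32
  + 112.112.0.0/12 (H2) depth=12
  lookup 112.126.0.103: bits 0111000001111110000 walk d0:H2→d1:-→d2:-→d3:-→d4:-→d5:-→d6:-→d7:-→d8:-→d9:-→d10:-→d11:-→d12:H2→d13:-→d14:-→d15:-→d16:H6→d17:-→d18:-→d19:- -> H6
  - 236.0.0.0/9 clear@9
  + 112.126.16.0/20 (H0) depth=20
  lookup 236.15.253.226: bits 11101100000011111111110111100 walk d0:H2→d1:-→d2:-→d3:-→d4:-→d5:-→d6:-→d7:-→d8:-→d9:-→d10:-→d11:-→d12:-→d13:-→d14:-→d15:-→d16:-→d17:-→d18:-→d19:-→d20:-→d21:-→d22:-→d23:-→d24:-→d25:-→d26:-→d27:H4→d28:-→d29:- -> H4
  + 112.112.0.0/12 (H0) depth=12
  lookup 112.112.62.125: bits 011100000111 walk d0:H2→d1:-→d2:-→d3:-→d4:-→d5:-→d6:-→d7:-→d8:-→d9:-→d10:-→d11:-→d12:H0 -> H0
  lookup 112.112.0.55: bits 011100000111 walk d0:H2→d1:-→d2:-→d3:-→d4:-→d5:-→d6:-→d7:-→d8:-→d9:-→d10:-→d11:-→d12:H0 -> H0
  + 236.15.252.0/22 (H1) depth=22
  - 236.15.253.224/27 clear@27
  - 0.0.0.0/0 clear@0
  - 112.126.16.0/20 clear@20
  + 236.15.253.229/32 (H1) depth=32
  + 112.112.0.0/12 (H3) depth=12
  lookup 112.126.22.27: bits 01110000011111100001011000011011 walk d0:-→d1:-→d2:-→d3:-→d4:-→d5:-→d6:-→d7:-→d8:-→d9:-→d10:-→d11:-→d12:H3→d13:-→d14:-→d15:-→d16:H6→d17:-→d18:-→d19:-→d20:-→d21:-→d22:-→d23:-→d24:-→d25:-→d26:-→d27:-→d28:-→d29:-→d30:-→d31:-→d32:H6 -> H6
  - 112.126.22.27/32 clear@32
  + 236.0.0.0/8 (H1) depth=8

== LOOKUPS ==
["H0","H4","H6","H4","H4","H6","H4","H0","H0","H6"]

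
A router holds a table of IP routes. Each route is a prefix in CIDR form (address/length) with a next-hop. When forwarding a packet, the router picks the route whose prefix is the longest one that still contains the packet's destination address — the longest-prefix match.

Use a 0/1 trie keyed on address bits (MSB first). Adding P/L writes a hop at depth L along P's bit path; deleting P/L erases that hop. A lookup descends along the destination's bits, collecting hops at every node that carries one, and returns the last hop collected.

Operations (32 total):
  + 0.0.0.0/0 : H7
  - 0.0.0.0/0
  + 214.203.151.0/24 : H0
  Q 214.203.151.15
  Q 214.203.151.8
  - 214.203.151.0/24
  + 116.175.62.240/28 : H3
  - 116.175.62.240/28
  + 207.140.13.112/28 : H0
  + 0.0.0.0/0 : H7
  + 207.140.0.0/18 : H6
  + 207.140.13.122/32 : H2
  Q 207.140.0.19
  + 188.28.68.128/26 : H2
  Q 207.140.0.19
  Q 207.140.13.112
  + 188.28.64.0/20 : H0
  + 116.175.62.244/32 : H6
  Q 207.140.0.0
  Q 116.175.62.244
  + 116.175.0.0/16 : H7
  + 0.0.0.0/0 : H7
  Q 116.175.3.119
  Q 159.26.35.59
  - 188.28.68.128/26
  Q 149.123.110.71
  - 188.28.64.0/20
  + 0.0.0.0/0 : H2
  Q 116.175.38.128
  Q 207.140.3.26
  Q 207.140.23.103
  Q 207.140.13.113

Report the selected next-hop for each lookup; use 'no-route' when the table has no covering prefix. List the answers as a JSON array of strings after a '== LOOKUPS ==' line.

Apply in order:
  + 0.0.0.0/0 (H7) depth=0
  - 0.0.0.0/0 clear@0
  + 214.203.151.0/24 (H0) depth=24
  lookup 214.203.151.15: bits 110101101100101110010111 walk d0:-→d1:-→d2:-→d3:-→d4:-→d5:-→d6:-→d7:-→d8:-→d9:-→d10:-→d11:-→d12:-→d13:-→d14:-→d15:-→d16:-→d17:-→d18:-→d19:-→d20:-→d21:-→d22:-→d23:-→d24:H0 -> H0
  lookup 214.203.151.8: bits 110101101100101110010111 walk d0:-→d1:-→d2:-→d3:-→d4:-→d5:-→d6:-→d7:-→d8:-→d9:-→d10:-→d11:-→d12:-→d13:-→d14:-→d15:-→d16:-→d17:-→d18:-→d19:-→d20:-→d21:-→d22:-→d23:-→d24:H0 -> H0
  - 214.203.151.0/24 clear@24
  + 116.175.62.240/28 (H3) depth=28
  - 116.175.62.240/28 clear@28
  + 207.140.13.112/28 (H0) depth=28
  + 0.0.0.0/0 (H7) depth=0
  + 207.140.0.0/18 (H6) depth=18
  + 207.140.13.122/32 (H2) depth=32
  lookup 207.140.0.19: bits 11001111100011000000 walk d0:H7→d1:-→d2:-→d3:-→d4:-→d5:-→d6:-→d7:-→d8:-→d9:-→d10:-→d11:-→d12:-→d13:-→d14:-→d15:-→d16:-→d17:-→d18:H6→d19:-→d20:- -> H6
  + 188.28.68.128/26 (H2) depth=26
  lookup 207.140.0.19: bits 11001111100011000000 walk d0:H7→d1:-→d2:-→d3:-→d4:-→d5:-→d6:-→d7:-→d8:-→d9:-→d10:-→d11:-→d12:-→d13:-→d14:-→d15:-→d16:-→d17:-→d18:H6→d19:-→d20:- -> H6
  lookup 207.140.13.112: bits 1100111110001100000011010111 walk d0:H7→d1:-→d2:-→d3:-→d4:-→d5:-→d6:-→d7:-→d8:-→d9:-→d10:-→d11:-→d12:-→d13:-→d14:-→d15:-→d16:-→d17:-→d18:H6→d19:-→d20:-→d21:-→d22:-→d23:-→d24:-→d25:-→d26:-→d27:-→d28:H0 -> H0
  + 188.28.64.0/20 (H0) depth=20
  + 116.175.62.244/32 (H6) depth=32
  lookup 207.140.0.0: bits 11001111100011000000 walk d0:H7→d1:-→d2:-→d3:-→d4:-→d5:-→d6:-→d7:-→d8:-→d9:-→d10:-→d11:-→d12:-→d13:-→d14:-→d15:-→d16:-→d17:-→d18:H6→d19:-→d20:- -> H6
  lookup 116.175.62.244: bits 01110100101011110011111011110100 walk d0:H7→d1:-→d2:-→d3:-→d4:-→d5:-→d6:-→d7:-→d8:-→d9:-→d10:-→d11:-→d12:-→d13:-→d14:-→d15:-→d16:-→d17:-→d18:-→d19:-→d20:-→d21:-→d22:-→d23:-→d24:-→d25:-→d26:-→d27:-→d28:-→d29:-→d30:-→d31:-→d32:H6 -> H6
  + 116.175.0.0/16 (H7) depth=16
  + 0.0.0.0/0 (H7) depth=0
  lookup 116.175.3.119: bits 011101001010111100 walk d0:H7→d1:-→d2:-→d3:-→d4:-→d5:-→d6:-→d7:-→d8:-→d9:-→d10:-→d11:-→d12:-→d13:-→d14:-→d15:-→d16:H7→d17:-→d18:- -> H7
  lookup 159.26.35.59: bits 10 walk d0:H7→d1:-→d2:- -> H7
  - 188.28.68.128/26 clear@26
  lookup 149.123.110.71: bits 10 walk d0:H7→d1:-→d2:- -> H7
  - 188.28.64.0/20 clear@20
  + 0.0.0.0/0 (H2) depth=0
  lookup 116.175.38.128: bits 0111010010101111001 walk d0:H2→d1:-→d2:-→d3:-→d4:-→d5:-→d6:-→d7:-→d8:-→d9:-→d10:-→d11:-→d12:-→d13:-→d14:-→d15:-→d16:H7→d17:-→d18:-→d19:- -> H7
  lookup 207.140.3.26: bits 11001111100011000000 walk d0:H2→d1:-→d2:-→d3:-→d4:-→d5:-→d6:-→d7:-→d8:-→d9:-→d10:-→d11:-→d12:-→d13:-→d14:-→d15:-→d16:-→d17:-→d18:H6→d19:-→d20:- -> H6
  lookup 207.140.23.103: bits 1100111110001100000 walk d0:H2→d1:-→d2:-→d3:-→d4:-→d5:-→d6:-→d7:-→d8:-→d9:-→d10:-→d11:-→d12:-→d13:-→d14:-→d15:-→d16:-→d17:-→d18:H6→d19:- -> H6
  lookup 207.140.13.113: bits 1100111110001100000011010111 walk d0:H2→d1:-→d2:-→d3:-→d4:-→d5:-→d6:-→d7:-→d8:-→d9:-→d10:-→d11:-→d12:-→d13:-→d14:-→d15:-→d16:-→d17:-→d18:H6→d19:-→d20:-→d21:-→d22:-→d23:-→d24:-→d25:-→d26:-→d27:-→d28:H0 -> H0

== LOOKUPS ==
["H0","H0","H6","H6","H0","H6","H6","H7","H7","H7","H7","H6","H6","H0"]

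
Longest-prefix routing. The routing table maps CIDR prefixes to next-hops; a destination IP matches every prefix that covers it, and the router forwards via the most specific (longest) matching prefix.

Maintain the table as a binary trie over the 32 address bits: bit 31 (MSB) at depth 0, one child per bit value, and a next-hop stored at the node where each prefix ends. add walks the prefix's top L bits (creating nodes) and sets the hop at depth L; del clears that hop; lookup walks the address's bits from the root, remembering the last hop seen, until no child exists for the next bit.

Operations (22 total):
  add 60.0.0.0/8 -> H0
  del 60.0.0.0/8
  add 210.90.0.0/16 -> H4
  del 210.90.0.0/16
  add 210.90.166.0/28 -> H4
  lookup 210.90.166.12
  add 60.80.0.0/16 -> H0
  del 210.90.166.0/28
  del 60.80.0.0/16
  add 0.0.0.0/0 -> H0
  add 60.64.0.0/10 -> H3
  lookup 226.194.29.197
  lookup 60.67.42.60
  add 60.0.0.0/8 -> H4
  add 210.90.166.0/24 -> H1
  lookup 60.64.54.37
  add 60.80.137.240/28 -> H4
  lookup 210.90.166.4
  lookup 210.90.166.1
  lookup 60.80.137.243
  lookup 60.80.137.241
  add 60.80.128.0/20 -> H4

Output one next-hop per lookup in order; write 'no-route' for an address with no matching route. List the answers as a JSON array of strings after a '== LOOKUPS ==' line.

Process each operation:
  + 60.0.0.0/8 (H0) depth=8
  - 60.0.0.0/8 clear@8
  + 210.90.0.0/16 (H4) depth=16
  - 210.90.0.0/16 clear@16
  + 210.90.166.0/28 (H4) depth=28
  ? 210.90.166.12  path d0:-→d1:-→d2:-→d3:-→d4:-→d5:-→d6:-→d7:-→d8:-→d9:-→d10:-→d11:-→d12:-→d13:-→d14:-→d15:-→d16:-→d17:-→d18:-→d19:-→d20:-→d21:-→d22:-→d23:-→d24:-→d25:-→d26:-→d27:-→d28:H4  best=H4
  + 60.80.0.0/16 (H0) depth=16
  - 210.90.166.0/28 clear@28
  - 60.80.0.0/16 clear@16
  + 0.0.0.0/0 (H0) depth=0
  + 60.64.0.0/10 (H3) depth=10
  ? 226.194.29.197  path d0:H0→d1:-→d2:-  best=H0
  ? 60.67.42.60  path d0:H0→d1:-→d2:-→d3:-→d4:-→d5:-→d6:-→d7:-→d8:-→d9:-→d10:H3→d11:-  best=H3
  + 60.0.0.0/8 (H4) depth=8
  + 210.90.166.0/24 (H1) depth=24
  ? 60.64.54.37  path d0:H0→d1:-→d2:-→d3:-→d4:-→d5:-→d6:-→d7:-→d8:H4→d9:-→d10:H3→d11:-  best=H3
  + 60.80.137.240/28 (H4) depth=28
  ? 210.90.166.4  path d0:H0→d1:-→d2:-→d3:-→d4:-→d5:-→d6:-→d7:-→d8:-→d9:-→d10:-→d11:-→d12:-→d13:-→d14:-→d15:-→d16:-→d17:-→d18:-→d19:-→d20:-→d21:-→d22:-→d23:-→d24:H1→d25:-→d26:-→d27:-→d28:-  best=H1
  ? 210.90.166.1  path d0:H0→d1:-→d2:-→d3:-→d4:-→d5:-→d6:-→d7:-→d8:-→d9:-→d10:-→d11:-→d12:-→d13:-→d14:-→d15:-→d16:-→d17:-→d18:-→d19:-→d20:-→d21:-→d22:-→d23:-→d24:H1→d25:-→d26:-→d27:-→d28:-  best=H1
  ? 60.80.137.243  path d0:H0→d1:-→d2:-→d3:-→d4:-→d5:-→d6:-→d7:-→d8:H4→d9:-→d10:H3→d11:-→d12:-→d13:-→d14:-→d15:-→d16:-→d17:-→d18:-→d19:-→d20:-→d21:-→d22:-→d23:-→d24:-→d25:-→d26:-→d27:-→d28:H4  best=H4
  ? 60.80.137.241  path d0:H0→d1:-→d2:-→d3:-→d4:-→d5:-→d6:-→d7:-→d8:H4→d9:-→d10:H3→d11:-→d12:-→d13:-→d14:-→d15:-→d16:-→d17:-→d18:-→d19:-→d20:-→d21:-→d22:-→d23:-→d24:-→d25:-→d26:-→d27:-→d28:H4  best=H4
  + 60.80.128.0/20 (H4) depth=20

== LOOKUPS ==
["H4","H0","H3","H3","H1","H1","H4","H4"]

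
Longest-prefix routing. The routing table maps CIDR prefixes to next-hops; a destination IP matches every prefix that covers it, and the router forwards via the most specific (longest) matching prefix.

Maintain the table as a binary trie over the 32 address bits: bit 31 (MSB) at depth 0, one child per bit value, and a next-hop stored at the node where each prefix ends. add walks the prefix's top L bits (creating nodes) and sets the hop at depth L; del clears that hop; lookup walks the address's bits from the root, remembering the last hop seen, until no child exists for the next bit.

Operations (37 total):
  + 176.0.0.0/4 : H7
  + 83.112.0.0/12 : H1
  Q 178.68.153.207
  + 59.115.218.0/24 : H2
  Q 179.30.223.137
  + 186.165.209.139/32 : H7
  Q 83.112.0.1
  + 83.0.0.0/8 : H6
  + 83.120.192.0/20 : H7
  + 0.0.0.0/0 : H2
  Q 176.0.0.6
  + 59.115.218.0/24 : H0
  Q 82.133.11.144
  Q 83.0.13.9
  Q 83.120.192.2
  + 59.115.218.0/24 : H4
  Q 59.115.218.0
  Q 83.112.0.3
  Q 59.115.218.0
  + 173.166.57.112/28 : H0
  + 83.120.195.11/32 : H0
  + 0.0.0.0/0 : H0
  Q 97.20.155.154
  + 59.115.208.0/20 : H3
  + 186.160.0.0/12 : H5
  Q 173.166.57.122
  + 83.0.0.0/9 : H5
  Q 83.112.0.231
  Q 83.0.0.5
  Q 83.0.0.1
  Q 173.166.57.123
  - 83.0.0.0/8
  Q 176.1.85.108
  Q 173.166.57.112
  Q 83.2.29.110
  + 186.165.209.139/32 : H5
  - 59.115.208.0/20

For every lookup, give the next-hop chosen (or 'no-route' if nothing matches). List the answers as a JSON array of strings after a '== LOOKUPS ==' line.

Trace:
  add 176.0.0.0/4 -> H7 at depth 4
  add 83.112.0.0/12 -> H1 at depth 12
  Q 178.68.153.207: descend 1011 ; hops seen [H7] ; pick H7
  add 59.115.218.0/24 -> H2 at depth 24
  Q 179.30.223.137: descend 1011 ; hops seen [H7] ; pick H7
  add 186.165.209.139/32 -> H7 at depth 32
  Q 83.112.0.1: descend 010100110111 ; hops seen [H1] ; pick H1
  add 83.0.0.0/8 -> H6 at depth 8
  add 83.120.192.0/20 -> H7 at depth 20
  add 0.0.0.0/0 -> H2 at depth 0
  Q 176.0.0.6: descend 1011 ; hops seen [H2,H7] ; pick H7
  add 59.115.218.0/24 -> H0 at depth 24
  Q 82.133.11.144: descend 0101001 ; hops seen [H2] ; pick H2
  Q 83.0.13.9: descend 010100110 ; hops seen [H2,H6] ; pick H6
  Q 83.120.192.2: descend 01010011011110001100 ; hops seen [H2,H6,H1,H7] ; pick H7
  add 59.115.218.0/24 -> H4 at depth 24
  Q 59.115.218.0: descend 001110110111001111011010 ; hops seen [H2,H4] ; pick H4
  Q 83.112.0.3: descend 010100110111 ; hops seen [H2,H6,H1] ; pick H1
  Q 59.115.218.0: descend 001110110111001111011010 ; hops seen [H2,H4] ; pick H4
  add 173.166.57.112/28 -> H0 at depth 28
  add 83.120.195.11/32 -> H0 at depth 32
  add 0.0.0.0/0 -> H0 at depth 0
  Q 97.20.155.154: descend 01 ; hops seen [H0] ; pick H0
  add 59.115.208.0/20 -> H3 at depth 20
  add 186.160.0.0/12 -> H5 at depth 12
  Q 173.166.57.122: descend 1010110110100110001110010111 ; hops seen [H0,H0] ; pick H0
  add 83.0.0.0/9 -> H5 at depth 9
  Q 83.112.0.231: descend 010100110111 ; hops seen [H0,H6,H5,H1] ; pick H1
  Q 83.0.0.5: descend 010100110 ; hops seen [H0,H6,H5] ; pick H5
  Q 83.0.0.1: descend 010100110 ; hops seen [H0,H6,H5] ; pick H5
  Q 173.166.57.123: descend 1010110110100110001110010111 ; hops seen [H0,H0] ; pick H0
  del 83.0.0.0/8 (clear depth 8)
  Q 176.1.85.108: descend 1011 ; hops seen [H0,H7] ; pick H7
  Q 173.166.57.112: descend 1010110110100110001110010111 ; hops seen [H0,H0] ; pick H0
  Q 83.2.29.110: descend 010100110 ; hops seen [H0,H5] ; pick H5
  add 186.165.209.139/32 -> H5 at depth 32
  del 59.115.208.0/20 (clear depth 20)

== LOOKUPS ==
["H7","H7","H1","H7","H2","H6","H7","H4","H1","H4","H0","H0","H1","H5","H5","H0","H7","H0","H5"]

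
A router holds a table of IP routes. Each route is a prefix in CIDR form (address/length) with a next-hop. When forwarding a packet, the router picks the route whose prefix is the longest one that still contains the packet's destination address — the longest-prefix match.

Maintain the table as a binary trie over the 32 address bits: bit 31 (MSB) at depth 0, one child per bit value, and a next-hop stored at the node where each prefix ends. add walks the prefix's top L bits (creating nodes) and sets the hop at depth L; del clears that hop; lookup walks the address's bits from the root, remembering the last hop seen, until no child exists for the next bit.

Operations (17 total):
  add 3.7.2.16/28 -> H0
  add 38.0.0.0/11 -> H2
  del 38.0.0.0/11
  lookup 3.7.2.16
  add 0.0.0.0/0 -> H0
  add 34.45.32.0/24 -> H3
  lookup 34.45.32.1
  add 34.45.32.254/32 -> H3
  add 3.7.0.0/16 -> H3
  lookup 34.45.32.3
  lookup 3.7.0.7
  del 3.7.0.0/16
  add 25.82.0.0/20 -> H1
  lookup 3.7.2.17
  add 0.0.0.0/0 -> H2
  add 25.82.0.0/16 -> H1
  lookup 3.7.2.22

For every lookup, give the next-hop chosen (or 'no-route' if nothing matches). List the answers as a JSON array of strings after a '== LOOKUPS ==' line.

Trace:
  add 3.7.2.16/28 -> H0 at depth 28
  add 38.0.0.0/11 -> H2 at depth 11
  del 38.0.0.0/11 (clear depth 11)
  lookup 3.7.2.16: bits 0000001100000111000000100001 walk d0:-→d1:-→d2:-→d3:-→d4:-→d5:-→d6:-→d7:-→d8:-→d9:-→d10:-→d11:-→d12:-→d13:-→d14:-→d15:-→d16:-→d17:-→d18:-→d19:-→d20:-→d21:-→d22:-→d23:-→d24:-→d25:-→d26:-→d27:-→d28:H0 -> H0
  add 0.0.0.0/0 -> H0 at depth 0
  add 34.45.32.0/24 -> H3 at depth 24
  lookup 34.45.32.1: bits 001000100010110100100000 walk d0:H0→d1:-→d2:-→d3:-→d4:-→d5:-→d6:-→d7:-→d8:-→d9:-→d10:-→d11:-→d12:-→d13:-→d14:-→d15:-→d16:-→d17:-→d18:-→d19:-→d20:-→d21:-→d22:-→d23:-→d24:H3 -> H3
  add 34.45.32.254/32 -> H3 at depth 32
  add 3.7.0.0/16 -> H3 at depth 16
  lookup 34.45.32.3: bits 001000100010110100100000 walk d0:H0→d1:-→d2:-→d3:-→d4:-→d5:-→d6:-→d7:-→d8:-→d9:-→d10:-→d11:-→d12:-→d13:-→d14:-→d15:-→d16:-→d17:-→d18:-→d19:-→d20:-→d21:-→d22:-→d23:-→d24:H3 -> H3
  lookup 3.7.0.7: bits 0000001100000111000000 walk d0:H0→d1:-→d2:-→d3:-→d4:-→d5:-→d6:-→d7:-→d8:-→d9:-→d10:-→d11:-→d12:-→d13:-→d14:-→d15:-→d16:H3→d17:-→d18:-→d19:-→d20:-→d21:-→d22:- -> H3
  del 3.7.0.0/16 (clear depth 16)
  add 25.82.0.0/20 -> H1 at depth 20
  lookup 3.7.2.17: bits 0000001100000111000000100001 walk d0:H0→d1:-→d2:-→d3:-→d4:-→d5:-→d6:-→d7:-→d8:-→d9:-→d10:-→d11:-→d12:-→d13:-→d14:-→d15:-→d16:-→d17:-→d18:-→d19:-→d20:-→d21:-→d22:-→d23:-→d24:-→d25:-→d26:-→d27:-→d28:H0 -> H0
  add 0.0.0.0/0 -> H2 at depth 0
  add 25.82.0.0/16 -> H1 at depth 16
  lookup 3.7.2.22: bits 0000001100000111000000100001 walk d0:H2→d1:-→d2:-→d3:-→d4:-→d5:-→d6:-→d7:-→d8:-→d9:-→d10:-→d11:-→d12:-→d13:-→d14:-→d15:-→d16:-→d17:-→d18:-→d19:-→d20:-→d21:-→d22:-→d23:-→d24:-→d25:-→d26:-→d27:-→d28:H0 -> H0

== LOOKUPS ==
["H0","H3","H3","H3","H0","H0"]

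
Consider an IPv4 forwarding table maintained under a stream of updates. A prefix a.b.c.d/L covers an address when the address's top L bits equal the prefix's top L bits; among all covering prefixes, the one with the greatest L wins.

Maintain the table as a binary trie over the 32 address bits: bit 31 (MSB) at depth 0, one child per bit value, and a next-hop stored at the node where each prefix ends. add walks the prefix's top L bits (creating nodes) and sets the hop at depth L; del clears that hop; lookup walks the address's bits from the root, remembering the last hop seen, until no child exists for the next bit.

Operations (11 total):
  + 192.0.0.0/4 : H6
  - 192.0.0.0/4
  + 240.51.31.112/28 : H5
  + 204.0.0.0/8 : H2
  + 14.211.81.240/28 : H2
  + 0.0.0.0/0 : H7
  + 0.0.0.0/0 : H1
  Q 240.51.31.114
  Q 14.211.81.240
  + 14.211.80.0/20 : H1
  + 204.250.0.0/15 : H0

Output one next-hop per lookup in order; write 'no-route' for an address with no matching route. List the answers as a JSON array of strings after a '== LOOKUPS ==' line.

Process each operation:
  add 192.0.0.0/4 -> H6 at depth 4
  - 192.0.0.0/4 clear@4
  add 240.51.31.112/28 -> H5 at depth 28
  add 204.0.0.0/8 -> H2 at depth 8
  add 14.211.81.240/28 -> H2 at depth 28
  add 0.0.0.0/0 -> H7 at depth 0
  add 0.0.0.0/0 -> H1 at depth 0
  Q 240.51.31.114: descend 1111000000110011000111110111 ; hops seen [H1,H5] ; pick H5
  Q 14.211.81.240: descend 0000111011010011010100011111 ; hops seen [H1,H2] ; pick H2
  add 14.211.80.0/20 -> H1 at depth 20
  add 204.250.0.0/15 -> H0 at depth 15

== LOOKUPS ==
["H5","H2"]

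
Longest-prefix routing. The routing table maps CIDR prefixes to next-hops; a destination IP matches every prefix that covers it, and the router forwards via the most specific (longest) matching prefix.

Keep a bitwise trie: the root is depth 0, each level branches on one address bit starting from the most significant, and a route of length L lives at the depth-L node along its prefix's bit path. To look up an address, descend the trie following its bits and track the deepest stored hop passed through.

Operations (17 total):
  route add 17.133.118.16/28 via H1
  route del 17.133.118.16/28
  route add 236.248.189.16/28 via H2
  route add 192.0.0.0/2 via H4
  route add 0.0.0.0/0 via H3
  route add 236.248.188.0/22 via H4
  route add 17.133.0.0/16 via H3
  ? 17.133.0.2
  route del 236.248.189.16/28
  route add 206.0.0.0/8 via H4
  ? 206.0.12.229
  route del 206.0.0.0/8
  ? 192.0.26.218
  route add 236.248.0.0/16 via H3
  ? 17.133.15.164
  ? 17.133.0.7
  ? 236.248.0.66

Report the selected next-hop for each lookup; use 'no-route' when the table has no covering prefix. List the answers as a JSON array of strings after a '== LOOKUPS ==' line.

Apply in order:
  + 17.133.118.16/28 (H1) depth=28
  del 17.133.118.16/28 (clear depth 28)
  + 236.248.189.16/28 (H2) depth=28
  + 192.0.0.0/2 (H4) depth=2
  + 0.0.0.0/0 (H3) depth=0
  + 236.248.188.0/22 (H4) depth=22
  + 17.133.0.0/16 (H3) depth=16
  lookup 17.133.0.2: bits 00010001100001010 walk d0:H3→d1:-→d2:-→d3:-→d4:-→d5:-→d6:-→d7:-→d8:-→d9:-→d10:-→d11:-→d12:-→d13:-→d14:-→d15:-→d16:H3→d17:- -> H3
  del 236.248.189.16/28 (clear depth 28)
  + 206.0.0.0/8 (H4) depth=8
  lookup 206.0.12.229: bits 11001110 walk d0:H3→d1:-→d2:H4→d3:-→d4:-→d5:-→d6:-→d7:-→d8:H4 -> H4
  del 206.0.0.0/8 (clear depth 8)
  lookup 192.0.26.218: bits 1100 walk d0:H3→d1:-→d2:H4→d3:-→d4:- -> H4
  + 236.248.0.0/16 (H3) depth=16
  lookup 17.133.15.164: bits 00010001100001010 walk d0:H3→d1:-→d2:-→d3:-→d4:-→d5:-→d6:-→d7:-→d8:-→d9:-→d10:-→d11:-→d12:-→d13:-→d14:-→d15:-→d16:H3→d17:- -> H3
  lookup 17.133.0.7: bits 00010001100001010 walk d0:H3→d1:-→d2:-→d3:-→d4:-→d5:-→d6:-→d7:-→d8:-→d9:-→d10:-→d11:-→d12:-→d13:-→d14:-→d15:-→d16:H3→d17:- -> H3
  lookup 236.248.0.66: bits 1110110011111000 walk d0:H3→d1:-→d2:H4→d3:-→d4:-→d5:-→d6:-→d7:-→d8:-→d9:-→d10:-→d11:-→d12:-→d13:-→d14:-→d15:-→d16:H3 -> H3

== LOOKUPS ==
["H3","H4","H4","H3","H3","H3"]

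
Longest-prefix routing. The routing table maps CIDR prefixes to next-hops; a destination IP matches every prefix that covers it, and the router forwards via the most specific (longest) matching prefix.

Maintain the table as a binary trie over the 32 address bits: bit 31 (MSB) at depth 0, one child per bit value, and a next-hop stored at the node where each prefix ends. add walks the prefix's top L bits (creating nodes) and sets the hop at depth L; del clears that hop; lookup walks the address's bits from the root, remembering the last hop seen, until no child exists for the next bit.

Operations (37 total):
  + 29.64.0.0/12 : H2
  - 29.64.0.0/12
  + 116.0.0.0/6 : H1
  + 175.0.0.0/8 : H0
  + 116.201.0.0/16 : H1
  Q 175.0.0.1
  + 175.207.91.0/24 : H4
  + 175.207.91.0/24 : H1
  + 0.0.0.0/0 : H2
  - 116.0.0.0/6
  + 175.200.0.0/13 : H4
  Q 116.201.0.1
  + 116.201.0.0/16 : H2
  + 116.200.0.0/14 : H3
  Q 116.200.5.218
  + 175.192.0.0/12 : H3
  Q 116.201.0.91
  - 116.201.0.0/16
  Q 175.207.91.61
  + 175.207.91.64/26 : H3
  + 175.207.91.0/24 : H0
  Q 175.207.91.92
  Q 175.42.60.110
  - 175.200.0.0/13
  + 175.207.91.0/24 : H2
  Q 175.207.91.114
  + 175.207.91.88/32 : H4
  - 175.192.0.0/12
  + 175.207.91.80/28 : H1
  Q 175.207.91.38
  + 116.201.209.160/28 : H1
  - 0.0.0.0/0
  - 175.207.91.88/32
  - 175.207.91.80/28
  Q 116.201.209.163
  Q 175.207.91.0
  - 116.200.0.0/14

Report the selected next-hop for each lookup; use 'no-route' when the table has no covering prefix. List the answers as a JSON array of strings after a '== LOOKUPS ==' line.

Process each operation:
  add 29.64.0.0/12 -> H2 at depth 12
  - 29.64.0.0/12 clear@12
  add 116.0.0.0/6 -> H1 at depth 6
  add 175.0.0.0/8 -> H0 at depth 8
  add 116.201.0.0/16 -> H1 at depth 16
  Q 175.0.0.1: descend 10101111 ; hops seen [H0] ; pick H0
  add 175.207.91.0/24 -> H4 at depth 24
  add 175.207.91.0/24 -> H1 at depth 24
  add 0.0.0.0/0 -> H2 at depth 0
  - 116.0.0.0/6 clear@6
  add 175.200.0.0/13 -> H4 at depth 13
  Q 116.201.0.1: descend 0111010011001001 ; hops seen [H2,H1] ; pick H1
  add 116.201.0.0/16 -> H2 at depth 16
  add 116.200.0.0/14 -> H3 at depth 14
  Q 116.200.5.218: descend 011101001100100 ; hops seen [H2,H3] ; pick H3
  add 175.192.0.0/12 -> H3 at depth 12
  Q 116.201.0.91: descend 0111010011001001 ; hops seen [H2,H3,H2] ; pick H2
  - 116.201.0.0/16 clear@16
  Q 175.207.91.61: descend 101011111100111101011011 ; hops seen [H2,H0,H3,H4,H1] ; pick H1
  add 175.207.91.64/26 -> H3 at depth 26
  add 175.207.91.0/24 -> H0 at depth 24
  Q 175.207.91.92: descend 10101111110011110101101101 ; hops seen [H2,H0,H3,H4,H0,H3] ; pick H3
  Q 175.42.60.110: descend 10101111 ; hops seen [H2,H0] ; pick H0
  - 175.200.0.0/13 clear@13
  add 175.207.91.0/24 -> H2 at depth 24
  Q 175.207.91.114: descend 10101111110011110101101101 ; hops seen [H2,H0,H3,H2,H3] ; pick H3
  add 175.207.91.88/32 -> H4 at depth 32
  - 175.192.0.0/12 clear@12
  add 175.207.91.80/28 -> H1 at depth 28
  Q 175.207.91.38: descend 1010111111001111010110110 ; hops seen [H2,H0,H2] ; pick H2
  add 116.201.209.160/28 -> H1 at depth 28
  - 0.0.0.0/0 clear@0
  - 175.207.91.88/32 clear@32
  - 175.207.91.80/28 clear@28
  Q 116.201.209.163: descend 0111010011001001110100011010 ; hops seen [H3,H1] ; pick H1
  Q 175.207.91.0: descend 1010111111001111010110110 ; hops seen [H0,H2] ; pick H2
  - 116.200.0.0/14 clear@14

== LOOKUPS ==
["H0","H1","H3","H2","H1","H3","H0","H3","H2","H1","H2"]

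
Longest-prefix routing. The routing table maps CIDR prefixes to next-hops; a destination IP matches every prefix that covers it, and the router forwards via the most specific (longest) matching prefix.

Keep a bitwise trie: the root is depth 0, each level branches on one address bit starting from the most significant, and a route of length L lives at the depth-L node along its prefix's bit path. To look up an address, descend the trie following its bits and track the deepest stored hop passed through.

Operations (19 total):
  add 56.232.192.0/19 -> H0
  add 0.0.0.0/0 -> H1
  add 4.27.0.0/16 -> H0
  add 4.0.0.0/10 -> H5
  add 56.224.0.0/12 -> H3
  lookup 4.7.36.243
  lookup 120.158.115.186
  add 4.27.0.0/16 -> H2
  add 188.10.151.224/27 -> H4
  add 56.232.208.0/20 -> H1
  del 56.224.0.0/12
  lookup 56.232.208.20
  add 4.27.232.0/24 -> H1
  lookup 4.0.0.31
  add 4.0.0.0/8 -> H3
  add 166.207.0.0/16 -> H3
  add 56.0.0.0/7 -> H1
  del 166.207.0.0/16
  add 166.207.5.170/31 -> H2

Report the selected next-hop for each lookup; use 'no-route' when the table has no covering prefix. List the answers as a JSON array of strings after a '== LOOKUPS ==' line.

Apply in order:
  + 56.232.192.0/19 (H0) depth=19
  + 0.0.0.0/0 (H1) depth=0
  + 4.27.0.0/16 (H0) depth=16
  + 4.0.0.0/10 (H5) depth=10
  + 56.224.0.0/12 (H3) depth=12
  ? 4.7.36.243  path d0:H1→d1:-→d2:-→d3:-→d4:-→d5:-→d6:-→d7:-→d8:-→d9:-→d10:H5→d11:-  best=H5
  ? 120.158.115.186  path d0:H1→d1:-  best=H1
  + 4.27.0.0/16 (H2) depth=16
  + 188.10.151.224/27 (H4) depth=27
  + 56.232.208.0/20 (H1) depth=20
  del 56.224.0.0/12 (clear depth 12)
  ? 56.232.208.20  path d0:H1→d1:-→d2:-→d3:-→d4:-→d5:-→d6:-→d7:-→d8:-→d9:-→d10:-→d11:-→d12:-→d13:-→d14:-→d15:-→d16:-→d17:-→d18:-→d19:H0→d20:H1  best=H1
  + 4.27.232.0/24 (H1) depth=24
  ? 4.0.0.31  path d0:H1→d1:-→d2:-→d3:-→d4:-→d5:-→d6:-→d7:-→d8:-→d9:-→d10:H5→d11:-  best=H5
  + 4.0.0.0/8 (H3) depth=8
  + 166.207.0.0/16 (H3) depth=16
  + 56.0.0.0/7 (H1) depth=7
  del 166.207.0.0/16 (clear depth 16)
  + 166.207.5.170/31 (H2) depth=31

== LOOKUPS ==
["H5","H1","H1","H5"]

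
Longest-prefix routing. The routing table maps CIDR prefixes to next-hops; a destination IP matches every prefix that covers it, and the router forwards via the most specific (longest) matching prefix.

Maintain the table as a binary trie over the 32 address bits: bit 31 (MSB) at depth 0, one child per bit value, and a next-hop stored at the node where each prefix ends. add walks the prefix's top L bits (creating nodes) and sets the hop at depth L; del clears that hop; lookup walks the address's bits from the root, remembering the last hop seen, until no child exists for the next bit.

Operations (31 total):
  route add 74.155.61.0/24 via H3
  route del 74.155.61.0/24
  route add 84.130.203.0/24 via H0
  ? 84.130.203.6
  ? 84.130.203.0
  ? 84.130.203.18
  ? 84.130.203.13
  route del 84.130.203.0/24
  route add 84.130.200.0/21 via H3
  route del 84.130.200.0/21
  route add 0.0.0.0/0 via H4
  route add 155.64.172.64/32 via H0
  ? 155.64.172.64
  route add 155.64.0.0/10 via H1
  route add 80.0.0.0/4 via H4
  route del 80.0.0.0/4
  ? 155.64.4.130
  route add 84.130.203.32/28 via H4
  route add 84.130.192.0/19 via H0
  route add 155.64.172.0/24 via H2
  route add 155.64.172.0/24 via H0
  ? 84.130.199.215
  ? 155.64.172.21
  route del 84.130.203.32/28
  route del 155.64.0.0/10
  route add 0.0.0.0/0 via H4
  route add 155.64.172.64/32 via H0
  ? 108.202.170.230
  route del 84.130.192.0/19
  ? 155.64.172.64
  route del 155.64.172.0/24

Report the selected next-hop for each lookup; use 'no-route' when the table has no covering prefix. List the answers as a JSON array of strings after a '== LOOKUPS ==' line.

Apply in order:
  + 74.155.61.0/24 (H3) depth=24
  - 74.155.61.0/24 clear@24
  + 84.130.203.0/24 (H0) depth=24
  Q 84.130.203.6: descend 010101001000001011001011 ; hops seen [H0] ; pick H0
  Q 84.130.203.0: descend 010101001000001011001011 ; hops seen [H0] ; pick H0
  Q 84.130.203.18: descend 010101001000001011001011 ; hops seen [H0] ; pick H0
  Q 84.130.203.13: descend 010101001000001011001011 ; hops seen [H0] ; pick H0
  - 84.130.203.0/24 clear@24
  + 84.130.200.0/21 (H3) depth=21
  - 84.130.200.0/21 clear@21
  + 0.0.0.0/0 (H4) depth=0
  + 155.64.172.64/32 (H0) depth=32
  Q 155.64.172.64: descend 10011011010000001010110001000000 ; hops seen [H4,H0] ; pick H0
  + 155.64.0.0/10 (H1) depth=10
  + 80.0.0.0/4 (H4) depth=4
  - 80.0.0.0/4 clear@4
  Q 155.64.4.130: descend 1001101101000000 ; hops seen [H4,H1] ; pick H1
  + 84.130.203.32/28 (H4) depth=28
  + 84.130.192.0/19 (H0) depth=19
  + 155.64.172.0/24 (H2) depth=24
  + 155.64.172.0/24 (H0) depth=24
  Q 84.130.199.215: descend 01010100100000101100 ; hops seen [H4,H0] ; pick H0
  Q 155.64.172.21: descend 1001101101000000101011000 ; hops seen [H4,H1,H0] ; pick H0
  - 84.130.203.32/28 clear@28
  - 155.64.0.0/10 clear@10
  + 0.0.0.0/0 (H4) depth=0
  + 155.64.172.64/32 (H0) depth=32
  Q 108.202.170.230: descend 01 ; hops seen [H4] ; pick H4
  - 84.130.192.0/19 clear@19
  Q 155.64.172.64: descend 10011011010000001010110001000000 ; hops seen [H4,H0,H0] ; pick H0
  - 155.64.172.0/24 clear@24

== LOOKUPS ==
["H0","H0","H0","H0","H0","H1","H0","H0","H4","H0"]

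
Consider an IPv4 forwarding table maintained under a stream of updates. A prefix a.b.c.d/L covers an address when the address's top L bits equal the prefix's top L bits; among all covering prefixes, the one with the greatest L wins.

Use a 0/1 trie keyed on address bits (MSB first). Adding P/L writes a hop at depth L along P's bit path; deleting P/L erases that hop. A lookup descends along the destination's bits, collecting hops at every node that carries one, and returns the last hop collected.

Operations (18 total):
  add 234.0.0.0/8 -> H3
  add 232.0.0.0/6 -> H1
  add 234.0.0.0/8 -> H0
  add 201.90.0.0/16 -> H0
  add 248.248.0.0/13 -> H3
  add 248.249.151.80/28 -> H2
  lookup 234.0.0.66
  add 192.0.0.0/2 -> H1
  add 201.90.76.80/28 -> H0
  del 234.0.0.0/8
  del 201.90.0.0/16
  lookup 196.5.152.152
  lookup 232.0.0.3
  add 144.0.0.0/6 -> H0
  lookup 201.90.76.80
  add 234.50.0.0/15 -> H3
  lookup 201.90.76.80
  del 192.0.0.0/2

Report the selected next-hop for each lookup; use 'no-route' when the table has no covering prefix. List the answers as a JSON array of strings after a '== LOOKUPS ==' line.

Trace:
  + 234.0.0.0/8 (H3) depth=8
  + 232.0.0.0/6 (H1) depth=6
  + 234.0.0.0/8 (H0) depth=8
  + 201.90.0.0/16 (H0) depth=16
  + 248.248.0.0/13 (H3) depth=13
  + 248.249.151.80/28 (H2) depth=28
  lookup 234.0.0.66: bits 11101010 walk d0:-→d1:-→d2:-→d3:-→d4:-→d5:-→d6:H1→d7:-→d8:H0 -> H0
  + 192.0.0.0/2 (H1) depth=2
  + 201.90.76.80/28 (H0) depth=28
  del 234.0.0.0/8 (clear depth 8)
  del 201.90.0.0/16 (clear depth 16)
  lookup 196.5.152.152: bits 1100 walk d0:-→d1:-→d2:H1→d3:-→d4:- -> H1
  lookup 232.0.0.3: bits 111010 walk d0:-→d1:-→d2:H1→d3:-→d4:-→d5:-→d6:H1 -> H1
  + 144.0.0.0/6 (H0) depth=6
  lookup 201.90.76.80: bits 1100100101011010010011000101 walk d0:-→d1:-→d2:H1→d3:-→d4:-→d5:-→d6:-→d7:-→d8:-→d9:-→d10:-→d11:-→d12:-→d13:-→d14:-→d15:-→d16:-→d17:-→d18:-→d19:-→d20:-→d21:-→d22:-→d23:-→d24:-→d25:-→d26:-→d27:-→d28:H0 -> H0
  + 234.50.0.0/15 (H3) depth=15
  lookup 201.90.76.80: bits 1100100101011010010011000101 walk d0:-→d1:-→d2:H1→d3:-→d4:-→d5:-→d6:-→d7:-→d8:-→d9:-→d10:-→d11:-→d12:-→d13:-→d14:-→d15:-→d16:-→d17:-→d18:-→d19:-→d20:-→d21:-→d22:-→d23:-→d24:-→d25:-→d26:-→d27:-→d28:H0 -> H0
  del 192.0.0.0/2 (clear depth 2)

== LOOKUPS ==
["H0","H1","H1","H0","H0"]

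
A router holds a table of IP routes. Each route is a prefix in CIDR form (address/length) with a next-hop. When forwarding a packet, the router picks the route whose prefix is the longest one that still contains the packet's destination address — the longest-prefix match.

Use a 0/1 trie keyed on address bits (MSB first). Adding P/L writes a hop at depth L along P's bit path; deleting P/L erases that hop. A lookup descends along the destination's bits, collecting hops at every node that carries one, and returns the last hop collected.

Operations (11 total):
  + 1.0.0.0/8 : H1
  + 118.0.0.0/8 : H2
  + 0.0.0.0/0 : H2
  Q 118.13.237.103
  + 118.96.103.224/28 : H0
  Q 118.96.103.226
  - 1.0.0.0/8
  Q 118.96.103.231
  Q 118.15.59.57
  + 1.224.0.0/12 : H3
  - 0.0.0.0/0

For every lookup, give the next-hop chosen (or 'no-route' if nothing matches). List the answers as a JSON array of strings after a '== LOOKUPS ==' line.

Trace:
  add 1.0.0.0/8 -> H1 at depth 8
  add 118.0.0.0/8 -> H2 at depth 8
  add 0.0.0.0/0 -> H2 at depth 0
  Q 118.13.237.103: descend 01110110 ; hops seen [H2,H2] ; pick H2
  add 118.96.103.224/28 -> H0 at depth 28
  Q 118.96.103.226: descend 0111011001100000011001111110 ; hops seen [H2,H2,H0] ; pick H0
  del 1.0.0.0/8 (clear depth 8)
  Q 118.96.103.231: descend 0111011001100000011001111110 ; hops seen [H2,H2,H0] ; pick H0
  Q 118.15.59.57: descend 011101100 ; hops seen [H2,H2] ; pick H2
  add 1.224.0.0/12 -> H3 at depth 12
  del 0.0.0.0/0 (clear depth 0)

== LOOKUPS ==
["H2","H0","H0","H2"]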